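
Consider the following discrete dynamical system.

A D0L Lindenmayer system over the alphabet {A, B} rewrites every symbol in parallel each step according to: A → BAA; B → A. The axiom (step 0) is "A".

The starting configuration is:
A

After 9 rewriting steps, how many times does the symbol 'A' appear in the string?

0) A
1) BAA
2) ABAABAA
3) BAAABAABAAABAABAA
4) ABAABAABAAABAABAAABAABAABAAABAABAAABAABAA
5) BAAABAABAAABAABAAABAABAABAAABAABAAABAABAABAAABAABAAABAABAAABAABAABAAABAABAAABAABAABAAABAABAAABAABAA
6) ABAABAABAAABAABAAABAABAABAAABAABAAABAABAABAAABAABAAABAABAA…BAAABAABAAABAABAAABAABAABAAABAABAAABAABAABAAABAABAAABAABAA  (len 239)
7) BAAABAABAAABAABAAABAABAABAAABAABAAABAABAABAAABAABAAABAABAA…BAAABAABAAABAABAAABAABAABAAABAABAAABAABAABAAABAABAAABAABAA  (len 577)
8) ABAABAABAAABAABAAABAABAABAAABAABAAABAABAABAAABAABAAABAABAA…BAAABAABAAABAABAAABAABAABAAABAABAAABAABAABAAABAABAAABAABAA  (len 1393)
9) BAAABAABAAABAABAAABAABAABAAABAABAAABAABAABAAABAABAAABAABAA…BAAABAABAAABAABAAABAABAABAAABAABAAABAABAABAAABAABAAABAABAA  (len 3363)

2378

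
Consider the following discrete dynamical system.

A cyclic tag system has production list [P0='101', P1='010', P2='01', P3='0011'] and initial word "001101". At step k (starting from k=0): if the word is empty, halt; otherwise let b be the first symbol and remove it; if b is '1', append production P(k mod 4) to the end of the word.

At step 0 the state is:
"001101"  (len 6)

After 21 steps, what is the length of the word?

15

k=0  "001101"  (len 6)
k=1  "01101"  (len 5)
k=2  "1101"  (len 4)
k=3  "10101"  (len 5)
k=4  "01010011"  (len 8)
k=5  "1010011"  (len 7)
k=6  "010011010"  (len 9)
k=7  "10011010"  (len 8)
k=8  "00110100011"  (len 11)
k=9  "0110100011"  (len 10)
k=10  "110100011"  (len 9)
k=11  "1010001101"  (len 10)
k=12  "0100011010011"  (len 13)
k=13  "100011010011"  (len 12)
k=14  "00011010011010"  (len 14)
k=15  "0011010011010"  (len 13)
k=16  "011010011010"  (len 12)
k=17  "11010011010"  (len 11)
k=18  "1010011010010"  (len 13)
k=19  "01001101001001"  (len 14)
k=20  "1001101001001"  (len 13)
k=21  "001101001001101"  (len 15)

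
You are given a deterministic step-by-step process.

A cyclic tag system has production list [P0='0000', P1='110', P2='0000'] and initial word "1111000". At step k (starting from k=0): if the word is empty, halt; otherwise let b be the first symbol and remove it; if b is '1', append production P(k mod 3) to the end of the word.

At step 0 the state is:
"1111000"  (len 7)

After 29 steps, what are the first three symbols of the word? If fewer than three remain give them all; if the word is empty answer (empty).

0

[0] "1111000"  (len 7)
[1] "1110000000"  (len 10)
[2] "110000000110"  (len 12)
[3] "100000001100000"  (len 15)
[4] "000000011000000000"  (len 18)
[5] "00000011000000000"  (len 17)
[6] "0000011000000000"  (len 16)
[7] "000011000000000"  (len 15)
[8] "00011000000000"  (len 14)
[9] "0011000000000"  (len 13)
[10] "011000000000"  (len 12)
[11] "11000000000"  (len 11)
[12] "10000000000000"  (len 14)
[13] "00000000000000000"  (len 17)
[14] "0000000000000000"  (len 16)
[15] "000000000000000"  (len 15)
[16] "00000000000000"  (len 14)
[17] "0000000000000"  (len 13)
[18] "000000000000"  (len 12)
[19] "00000000000"  (len 11)
[20] "0000000000"  (len 10)
[21] "000000000"  (len 9)
[22] "00000000"  (len 8)
[23] "0000000"  (len 7)
[24] "000000"  (len 6)
[25] "00000"  (len 5)
[26] "0000"  (len 4)
[27] "000"  (len 3)
[28] "00"  (len 2)
[29] "0"  (len 1)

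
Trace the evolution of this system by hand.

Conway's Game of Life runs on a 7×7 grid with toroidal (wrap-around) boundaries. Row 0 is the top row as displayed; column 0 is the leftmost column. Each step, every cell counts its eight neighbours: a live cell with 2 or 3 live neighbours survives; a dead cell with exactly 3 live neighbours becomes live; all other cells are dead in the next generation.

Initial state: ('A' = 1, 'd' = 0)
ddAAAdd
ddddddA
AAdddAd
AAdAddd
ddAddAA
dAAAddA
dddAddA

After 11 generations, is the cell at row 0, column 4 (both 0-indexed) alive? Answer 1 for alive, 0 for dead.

1

0) ddAAAdd
ddddddA
AAdddAd
AAdAddd
ddAddAA
dAAAddA
dddAddA
1) ddAAAAd
AAAAAAA
dAAdddd
ddddAAd
ddddAAA
dAdAAdA
AAdddAd
2) ddddddd
AdddddA
ddddddd
dddAAdA
AdddddA
dAAAddd
AAddddd
3) dAddddA
ddddddd
AddddAA
AddddAA
AAddAAA
ddAdddA
AAddddd
4) dAddddd
dddddAd
AddddAd
ddddddd
dAddAdd
ddAdddd
dAAdddA
5) AAAdddd
ddddddA
ddddddA
ddddddd
ddddddd
AdAAddd
AAAdddd
6) ddAdddA
dAddddA
ddddddd
ddddddd
ddddddd
AdAAddd
ddddddA
7) dddddAA
Adddddd
ddddddd
ddddddd
ddddddd
ddddddd
AAAAddA
8) ddAddAd
ddddddA
ddddddd
ddddddd
ddddddd
AAAdddd
AAAddAA
9) ddAddAd
ddddddd
ddddddd
ddddddd
dAddddd
ddAdddd
dddAdAd
10) ddddAdd
ddddddd
ddddddd
ddddddd
ddddddd
ddAdddd
ddAAAdd
11) ddddAdd
ddddddd
ddddddd
ddddddd
ddddddd
ddAdddd
ddAdAdd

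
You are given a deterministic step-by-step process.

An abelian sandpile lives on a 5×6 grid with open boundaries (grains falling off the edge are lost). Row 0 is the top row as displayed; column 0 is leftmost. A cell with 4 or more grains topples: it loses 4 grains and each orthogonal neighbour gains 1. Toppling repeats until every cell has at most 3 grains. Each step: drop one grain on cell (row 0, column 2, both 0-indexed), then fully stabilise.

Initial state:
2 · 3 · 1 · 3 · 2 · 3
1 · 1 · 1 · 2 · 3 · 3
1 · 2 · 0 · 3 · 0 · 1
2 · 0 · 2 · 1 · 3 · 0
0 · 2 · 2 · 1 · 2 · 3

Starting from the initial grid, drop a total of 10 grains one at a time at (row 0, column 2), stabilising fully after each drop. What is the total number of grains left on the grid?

50

step 0: 2 · 3 · 1 · 3 · 2 · 3
1 · 1 · 1 · 2 · 3 · 3
1 · 2 · 0 · 3 · 0 · 1
2 · 0 · 2 · 1 · 3 · 0
0 · 2 · 2 · 1 · 2 · 3
step 1: 2 · 3 · 2 · 3 · 2 · 3
1 · 1 · 1 · 2 · 3 · 3
1 · 2 · 0 · 3 · 0 · 1
2 · 0 · 2 · 1 · 3 · 0
0 · 2 · 2 · 1 · 2 · 3
step 2: 2 · 3 · 3 · 3 · 2 · 3
1 · 1 · 1 · 2 · 3 · 3
1 · 2 · 0 · 3 · 0 · 1
2 · 0 · 2 · 1 · 3 · 0
0 · 2 · 2 · 1 · 2 · 3
step 3: 3 · 0 · 2 · 0 · 3 · 3
1 · 2 · 2 · 3 · 3 · 3
1 · 2 · 0 · 3 · 0 · 1
2 · 0 · 2 · 1 · 3 · 0
0 · 2 · 2 · 1 · 2 · 3
step 4: 3 · 0 · 3 · 0 · 3 · 3
1 · 2 · 2 · 3 · 3 · 3
1 · 2 · 0 · 3 · 0 · 1
2 · 0 · 2 · 1 · 3 · 0
0 · 2 · 2 · 1 · 2 · 3
step 5: 3 · 1 · 0 · 1 · 3 · 3
1 · 2 · 3 · 3 · 3 · 3
1 · 2 · 0 · 3 · 0 · 1
2 · 0 · 2 · 1 · 3 · 0
0 · 2 · 2 · 1 · 2 · 3
step 6: 3 · 1 · 1 · 1 · 3 · 3
1 · 2 · 3 · 3 · 3 · 3
1 · 2 · 0 · 3 · 0 · 1
2 · 0 · 2 · 1 · 3 · 0
0 · 2 · 2 · 1 · 2 · 3
step 7: 3 · 1 · 2 · 1 · 3 · 3
1 · 2 · 3 · 3 · 3 · 3
1 · 2 · 0 · 3 · 0 · 1
2 · 0 · 2 · 1 · 3 · 0
0 · 2 · 2 · 1 · 2 · 3
step 8: 3 · 1 · 3 · 1 · 3 · 3
1 · 2 · 3 · 3 · 3 · 3
1 · 2 · 0 · 3 · 0 · 1
2 · 0 · 2 · 1 · 3 · 0
0 · 2 · 2 · 1 · 2 · 3
step 9: 3 · 2 · 2 · 0 · 2 · 1
1 · 3 · 1 · 3 · 2 · 1
1 · 2 · 2 · 0 · 2 · 2
2 · 0 · 2 · 2 · 3 · 0
0 · 2 · 2 · 1 · 2 · 3
step 10: 3 · 2 · 3 · 0 · 2 · 1
1 · 3 · 1 · 3 · 2 · 1
1 · 2 · 2 · 0 · 2 · 2
2 · 0 · 2 · 2 · 3 · 0
0 · 2 · 2 · 1 · 2 · 3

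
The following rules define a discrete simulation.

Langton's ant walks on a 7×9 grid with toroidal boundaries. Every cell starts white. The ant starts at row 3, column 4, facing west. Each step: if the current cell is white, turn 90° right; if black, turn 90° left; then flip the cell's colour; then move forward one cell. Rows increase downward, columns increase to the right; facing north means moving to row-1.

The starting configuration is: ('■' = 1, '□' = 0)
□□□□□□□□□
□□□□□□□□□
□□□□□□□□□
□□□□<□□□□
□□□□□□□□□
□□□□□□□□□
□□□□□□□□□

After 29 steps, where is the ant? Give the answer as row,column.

4,6

gen 0: □□□□□□□□□
□□□□□□□□□
□□□□□□□□□
□□□□<□□□□
□□□□□□□□□
□□□□□□□□□
□□□□□□□□□
gen 1: □□□□□□□□□
□□□□□□□□□
□□□□^□□□□
□□□□■□□□□
□□□□□□□□□
□□□□□□□□□
□□□□□□□□□
gen 2: □□□□□□□□□
□□□□□□□□□
□□□□■>□□□
□□□□■□□□□
□□□□□□□□□
□□□□□□□□□
□□□□□□□□□
gen 3: □□□□□□□□□
□□□□□□□□□
□□□□■■□□□
□□□□■v□□□
□□□□□□□□□
□□□□□□□□□
□□□□□□□□□
gen 4: □□□□□□□□□
□□□□□□□□□
□□□□■■□□□
□□□□<■□□□
□□□□□□□□□
□□□□□□□□□
□□□□□□□□□
gen 5: □□□□□□□□□
□□□□□□□□□
□□□□■■□□□
□□□□□■□□□
□□□□v□□□□
□□□□□□□□□
□□□□□□□□□
gen 6: □□□□□□□□□
□□□□□□□□□
□□□□■■□□□
□□□□□■□□□
□□□<■□□□□
□□□□□□□□□
□□□□□□□□□
gen 7: □□□□□□□□□
□□□□□□□□□
□□□□■■□□□
□□□^□■□□□
□□□■■□□□□
□□□□□□□□□
□□□□□□□□□
gen 8: □□□□□□□□□
□□□□□□□□□
□□□□■■□□□
□□□■>■□□□
□□□■■□□□□
□□□□□□□□□
□□□□□□□□□
gen 9: □□□□□□□□□
□□□□□□□□□
□□□□■■□□□
□□□■■■□□□
□□□■v□□□□
□□□□□□□□□
□□□□□□□□□
gen 10: □□□□□□□□□
□□□□□□□□□
□□□□■■□□□
□□□■■■□□□
□□□■□>□□□
□□□□□□□□□
□□□□□□□□□
gen 11: □□□□□□□□□
□□□□□□□□□
□□□□■■□□□
□□□■■■□□□
□□□■□■□□□
□□□□□v□□□
□□□□□□□□□
gen 12: □□□□□□□□□
□□□□□□□□□
□□□□■■□□□
□□□■■■□□□
□□□■□■□□□
□□□□<■□□□
□□□□□□□□□
gen 13: □□□□□□□□□
□□□□□□□□□
□□□□■■□□□
□□□■■■□□□
□□□■^■□□□
□□□□■■□□□
□□□□□□□□□
gen 14: □□□□□□□□□
□□□□□□□□□
□□□□■■□□□
□□□■■■□□□
□□□■■>□□□
□□□□■■□□□
□□□□□□□□□
gen 15: □□□□□□□□□
□□□□□□□□□
□□□□■■□□□
□□□■■^□□□
□□□■■□□□□
□□□□■■□□□
□□□□□□□□□
gen 16: □□□□□□□□□
□□□□□□□□□
□□□□■■□□□
□□□■<□□□□
□□□■■□□□□
□□□□■■□□□
□□□□□□□□□
gen 17: □□□□□□□□□
□□□□□□□□□
□□□□■■□□□
□□□■□□□□□
□□□■v□□□□
□□□□■■□□□
□□□□□□□□□
gen 18: □□□□□□□□□
□□□□□□□□□
□□□□■■□□□
□□□■□□□□□
□□□■□>□□□
□□□□■■□□□
□□□□□□□□□
gen 19: □□□□□□□□□
□□□□□□□□□
□□□□■■□□□
□□□■□□□□□
□□□■□■□□□
□□□□■v□□□
□□□□□□□□□
gen 20: □□□□□□□□□
□□□□□□□□□
□□□□■■□□□
□□□■□□□□□
□□□■□■□□□
□□□□■□>□□
□□□□□□□□□
gen 21: □□□□□□□□□
□□□□□□□□□
□□□□■■□□□
□□□■□□□□□
□□□■□■□□□
□□□□■□■□□
□□□□□□v□□
gen 22: □□□□□□□□□
□□□□□□□□□
□□□□■■□□□
□□□■□□□□□
□□□■□■□□□
□□□□■□■□□
□□□□□<■□□
gen 23: □□□□□□□□□
□□□□□□□□□
□□□□■■□□□
□□□■□□□□□
□□□■□■□□□
□□□□■^■□□
□□□□□■■□□
gen 24: □□□□□□□□□
□□□□□□□□□
□□□□■■□□□
□□□■□□□□□
□□□■□■□□□
□□□□■■>□□
□□□□□■■□□
gen 25: □□□□□□□□□
□□□□□□□□□
□□□□■■□□□
□□□■□□□□□
□□□■□■^□□
□□□□■■□□□
□□□□□■■□□
gen 26: □□□□□□□□□
□□□□□□□□□
□□□□■■□□□
□□□■□□□□□
□□□■□■■>□
□□□□■■□□□
□□□□□■■□□
gen 27: □□□□□□□□□
□□□□□□□□□
□□□□■■□□□
□□□■□□□□□
□□□■□■■■□
□□□□■■□v□
□□□□□■■□□
gen 28: □□□□□□□□□
□□□□□□□□□
□□□□■■□□□
□□□■□□□□□
□□□■□■■■□
□□□□■■<■□
□□□□□■■□□
gen 29: □□□□□□□□□
□□□□□□□□□
□□□□■■□□□
□□□■□□□□□
□□□■□■^■□
□□□□■■■■□
□□□□□■■□□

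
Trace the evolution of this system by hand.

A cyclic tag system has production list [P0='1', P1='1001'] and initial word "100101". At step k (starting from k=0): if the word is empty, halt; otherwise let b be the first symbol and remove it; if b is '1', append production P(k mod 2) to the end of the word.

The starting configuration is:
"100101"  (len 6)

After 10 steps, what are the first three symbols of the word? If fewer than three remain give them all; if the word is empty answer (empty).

gen 0: "100101"  (len 6)
gen 1: "001011"  (len 6)
gen 2: "01011"  (len 5)
gen 3: "1011"  (len 4)
gen 4: "0111001"  (len 7)
gen 5: "111001"  (len 6)
gen 6: "110011001"  (len 9)
gen 7: "100110011"  (len 9)
gen 8: "001100111001"  (len 12)
gen 9: "01100111001"  (len 11)
gen 10: "1100111001"  (len 10)

110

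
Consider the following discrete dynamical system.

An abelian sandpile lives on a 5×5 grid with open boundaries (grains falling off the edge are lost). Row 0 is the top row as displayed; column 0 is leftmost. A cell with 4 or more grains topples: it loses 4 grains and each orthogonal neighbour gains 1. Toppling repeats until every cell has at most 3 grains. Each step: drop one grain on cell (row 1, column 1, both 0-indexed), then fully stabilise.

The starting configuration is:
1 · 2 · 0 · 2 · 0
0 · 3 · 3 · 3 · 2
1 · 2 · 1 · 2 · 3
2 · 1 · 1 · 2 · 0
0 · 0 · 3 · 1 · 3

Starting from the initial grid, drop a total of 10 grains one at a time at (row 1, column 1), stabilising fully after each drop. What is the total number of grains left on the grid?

44

step 0: 1 · 2 · 0 · 2 · 0
0 · 3 · 3 · 3 · 2
1 · 2 · 1 · 2 · 3
2 · 1 · 1 · 2 · 0
0 · 0 · 3 · 1 · 3
step 1: 1 · 3 · 1 · 3 · 0
1 · 1 · 1 · 0 · 3
1 · 3 · 2 · 3 · 3
2 · 1 · 1 · 2 · 0
0 · 0 · 3 · 1 · 3
step 2: 1 · 3 · 1 · 3 · 0
1 · 2 · 1 · 0 · 3
1 · 3 · 2 · 3 · 3
2 · 1 · 1 · 2 · 0
0 · 0 · 3 · 1 · 3
step 3: 1 · 3 · 1 · 3 · 0
1 · 3 · 1 · 0 · 3
1 · 3 · 2 · 3 · 3
2 · 1 · 1 · 2 · 0
0 · 0 · 3 · 1 · 3
step 4: 2 · 0 · 2 · 3 · 0
2 · 2 · 2 · 0 · 3
2 · 0 · 3 · 3 · 3
2 · 2 · 1 · 2 · 0
0 · 0 · 3 · 1 · 3
step 5: 2 · 0 · 2 · 3 · 0
2 · 3 · 2 · 0 · 3
2 · 0 · 3 · 3 · 3
2 · 2 · 1 · 2 · 0
0 · 0 · 3 · 1 · 3
step 6: 2 · 1 · 2 · 3 · 0
3 · 0 · 3 · 0 · 3
2 · 1 · 3 · 3 · 3
2 · 2 · 1 · 2 · 0
0 · 0 · 3 · 1 · 3
step 7: 2 · 1 · 2 · 3 · 0
3 · 1 · 3 · 0 · 3
2 · 1 · 3 · 3 · 3
2 · 2 · 1 · 2 · 0
0 · 0 · 3 · 1 · 3
step 8: 2 · 1 · 2 · 3 · 0
3 · 2 · 3 · 0 · 3
2 · 1 · 3 · 3 · 3
2 · 2 · 1 · 2 · 0
0 · 0 · 3 · 1 · 3
step 9: 2 · 1 · 2 · 3 · 0
3 · 3 · 3 · 0 · 3
2 · 1 · 3 · 3 · 3
2 · 2 · 1 · 2 · 0
0 · 0 · 3 · 1 · 3
step 10: 3 · 2 · 3 · 3 · 1
0 · 2 · 1 · 3 · 0
3 · 3 · 1 · 1 · 1
2 · 2 · 2 · 3 · 1
0 · 0 · 3 · 1 · 3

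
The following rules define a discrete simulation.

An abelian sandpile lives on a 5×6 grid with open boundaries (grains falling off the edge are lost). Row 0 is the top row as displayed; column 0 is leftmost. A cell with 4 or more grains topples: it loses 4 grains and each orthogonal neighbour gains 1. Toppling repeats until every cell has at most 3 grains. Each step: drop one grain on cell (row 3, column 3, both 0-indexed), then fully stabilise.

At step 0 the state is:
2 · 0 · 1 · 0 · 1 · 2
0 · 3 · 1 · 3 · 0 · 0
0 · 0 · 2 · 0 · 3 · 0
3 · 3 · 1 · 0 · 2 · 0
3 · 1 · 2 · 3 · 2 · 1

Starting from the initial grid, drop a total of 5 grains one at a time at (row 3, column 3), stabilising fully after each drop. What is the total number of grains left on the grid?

43

k=0  2 · 0 · 1 · 0 · 1 · 2
0 · 3 · 1 · 3 · 0 · 0
0 · 0 · 2 · 0 · 3 · 0
3 · 3 · 1 · 0 · 2 · 0
3 · 1 · 2 · 3 · 2 · 1
k=1  2 · 0 · 1 · 0 · 1 · 2
0 · 3 · 1 · 3 · 0 · 0
0 · 0 · 2 · 0 · 3 · 0
3 · 3 · 1 · 1 · 2 · 0
3 · 1 · 2 · 3 · 2 · 1
k=2  2 · 0 · 1 · 0 · 1 · 2
0 · 3 · 1 · 3 · 0 · 0
0 · 0 · 2 · 0 · 3 · 0
3 · 3 · 1 · 2 · 2 · 0
3 · 1 · 2 · 3 · 2 · 1
k=3  2 · 0 · 1 · 0 · 1 · 2
0 · 3 · 1 · 3 · 0 · 0
0 · 0 · 2 · 0 · 3 · 0
3 · 3 · 1 · 3 · 2 · 0
3 · 1 · 2 · 3 · 2 · 1
k=4  2 · 0 · 1 · 0 · 1 · 2
0 · 3 · 1 · 3 · 0 · 0
0 · 0 · 2 · 1 · 3 · 0
3 · 3 · 2 · 1 · 3 · 0
3 · 1 · 3 · 0 · 3 · 1
k=5  2 · 0 · 1 · 0 · 1 · 2
0 · 3 · 1 · 3 · 0 · 0
0 · 0 · 2 · 1 · 3 · 0
3 · 3 · 2 · 2 · 3 · 0
3 · 1 · 3 · 0 · 3 · 1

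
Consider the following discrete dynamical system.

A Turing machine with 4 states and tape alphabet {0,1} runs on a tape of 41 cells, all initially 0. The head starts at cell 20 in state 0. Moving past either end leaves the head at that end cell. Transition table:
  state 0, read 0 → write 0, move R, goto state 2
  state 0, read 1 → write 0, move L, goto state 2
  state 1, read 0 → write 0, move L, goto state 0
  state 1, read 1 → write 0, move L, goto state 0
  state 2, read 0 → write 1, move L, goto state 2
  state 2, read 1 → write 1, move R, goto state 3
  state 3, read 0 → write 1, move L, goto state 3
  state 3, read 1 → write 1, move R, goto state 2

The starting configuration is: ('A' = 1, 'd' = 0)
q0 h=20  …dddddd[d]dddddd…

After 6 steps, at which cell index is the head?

16

0) q0 h=20  …dddddd[d]dddddd…
1) q2 h=21  …dddddd[d]dddddd…
2) q2 h=20  …dddddd[d]Addddd…
3) q2 h=19  …dddddd[d]AAdddd…
4) q2 h=18  …dddddd[d]AAAddd…
5) q2 h=17  …dddddd[d]AAAAdd…
6) q2 h=16  …dddddd[d]AAAAAd…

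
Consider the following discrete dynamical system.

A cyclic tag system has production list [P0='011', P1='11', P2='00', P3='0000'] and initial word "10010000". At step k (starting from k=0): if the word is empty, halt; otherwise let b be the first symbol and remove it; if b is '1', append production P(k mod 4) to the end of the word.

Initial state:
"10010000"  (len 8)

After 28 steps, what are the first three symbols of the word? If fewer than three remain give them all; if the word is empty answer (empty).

step 0: "10010000"  (len 8)
step 1: "0010000011"  (len 10)
step 2: "010000011"  (len 9)
step 3: "10000011"  (len 8)
step 4: "00000110000"  (len 11)
step 5: "0000110000"  (len 10)
step 6: "000110000"  (len 9)
step 7: "00110000"  (len 8)
step 8: "0110000"  (len 7)
step 9: "110000"  (len 6)
step 10: "1000011"  (len 7)
step 11: "00001100"  (len 8)
step 12: "0001100"  (len 7)
step 13: "001100"  (len 6)
step 14: "01100"  (len 5)
step 15: "1100"  (len 4)
step 16: "1000000"  (len 7)
step 17: "000000011"  (len 9)
step 18: "00000011"  (len 8)
step 19: "0000011"  (len 7)
step 20: "000011"  (len 6)
step 21: "00011"  (len 5)
step 22: "0011"  (len 4)
step 23: "011"  (len 3)
step 24: "11"  (len 2)
step 25: "1011"  (len 4)
step 26: "01111"  (len 5)
step 27: "1111"  (len 4)
step 28: "1110000"  (len 7)

111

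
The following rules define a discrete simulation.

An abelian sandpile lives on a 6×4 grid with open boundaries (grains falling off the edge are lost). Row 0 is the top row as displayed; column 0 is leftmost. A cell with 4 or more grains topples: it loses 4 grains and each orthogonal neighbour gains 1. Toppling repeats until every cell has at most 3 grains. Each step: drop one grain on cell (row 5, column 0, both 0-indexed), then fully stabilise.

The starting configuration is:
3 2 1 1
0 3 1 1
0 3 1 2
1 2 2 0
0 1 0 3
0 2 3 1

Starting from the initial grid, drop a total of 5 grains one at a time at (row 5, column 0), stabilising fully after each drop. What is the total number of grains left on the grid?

0) 3 2 1 1
0 3 1 1
0 3 1 2
1 2 2 0
0 1 0 3
0 2 3 1
1) 3 2 1 1
0 3 1 1
0 3 1 2
1 2 2 0
0 1 0 3
1 2 3 1
2) 3 2 1 1
0 3 1 1
0 3 1 2
1 2 2 0
0 1 0 3
2 2 3 1
3) 3 2 1 1
0 3 1 1
0 3 1 2
1 2 2 0
0 1 0 3
3 2 3 1
4) 3 2 1 1
0 3 1 1
0 3 1 2
1 2 2 0
1 1 0 3
0 3 3 1
5) 3 2 1 1
0 3 1 1
0 3 1 2
1 2 2 0
1 1 0 3
1 3 3 1

36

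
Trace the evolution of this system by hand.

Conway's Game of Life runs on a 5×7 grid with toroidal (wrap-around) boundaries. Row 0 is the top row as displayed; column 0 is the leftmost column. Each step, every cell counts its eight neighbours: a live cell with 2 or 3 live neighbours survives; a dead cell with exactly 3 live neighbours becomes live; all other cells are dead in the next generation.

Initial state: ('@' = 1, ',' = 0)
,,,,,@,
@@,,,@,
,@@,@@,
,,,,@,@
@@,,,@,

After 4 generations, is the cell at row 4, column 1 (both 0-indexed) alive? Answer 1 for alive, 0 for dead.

step 0: ,,,,,@,
@@,,,@,
,@@,@@,
,,,,@,@
@@,,,@,
step 1: ,,,,@@,
@@@,,@,
,@@@@,,
,,@@@,@
@,,,@@,
step 2: @,,@,,,
@,,,,@@
,,,,,,@
@,,,,,@
,,,,,,,
step 3: @,,,,,,
@,,,,@,
,,,,,,,
@,,,,,@
@,,,,,@
step 4: @@,,,,,
,,,,,,@
@,,,,,,
@,,,,,@
,@,,,,,

1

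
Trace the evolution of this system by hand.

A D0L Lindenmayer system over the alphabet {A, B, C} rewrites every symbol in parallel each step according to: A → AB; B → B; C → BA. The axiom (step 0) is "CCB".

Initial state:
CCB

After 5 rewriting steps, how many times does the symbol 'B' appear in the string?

[0] CCB
[1] BABAB
[2] BABBABB
[3] BABBBABBB
[4] BABBBBABBBB
[5] BABBBBBABBBBB

11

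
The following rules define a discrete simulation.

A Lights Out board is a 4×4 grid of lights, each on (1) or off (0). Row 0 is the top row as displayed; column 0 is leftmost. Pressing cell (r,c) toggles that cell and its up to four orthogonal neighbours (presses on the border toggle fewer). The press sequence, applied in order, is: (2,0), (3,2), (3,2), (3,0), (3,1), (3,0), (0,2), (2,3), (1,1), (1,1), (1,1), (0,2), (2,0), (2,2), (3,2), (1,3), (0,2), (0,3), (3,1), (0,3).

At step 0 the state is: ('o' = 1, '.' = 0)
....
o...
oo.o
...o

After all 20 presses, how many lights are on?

t=0: ....
o...
oo.o
...o
t=1: ....
....
...o
o..o
t=2: ....
....
..oo
ooo.
t=3: ....
....
...o
o..o
t=4: ....
....
o..o
.o.o
t=5: ....
....
oo.o
o.oo
t=6: ....
....
.o.o
.ooo
t=7: .ooo
..o.
.o.o
.ooo
t=8: .ooo
..oo
.oo.
.oo.
t=9: ..oo
oo.o
..o.
.oo.
t=10: .ooo
..oo
.oo.
.oo.
t=11: ..oo
oo.o
..o.
.oo.
t=12: .o..
oooo
..o.
.oo.
t=13: .o..
.ooo
ooo.
ooo.
t=14: .o..
.o.o
o..o
oo..
t=15: .o..
.o.o
o.oo
o.oo
t=16: .o.o
.oo.
o.o.
o.oo
t=17: ..o.
.o..
o.o.
o.oo
t=18: ...o
.o.o
o.o.
o.oo
t=19: ...o
.o.o
ooo.
.o.o
t=20: ..o.
.o..
ooo.
.o.o

7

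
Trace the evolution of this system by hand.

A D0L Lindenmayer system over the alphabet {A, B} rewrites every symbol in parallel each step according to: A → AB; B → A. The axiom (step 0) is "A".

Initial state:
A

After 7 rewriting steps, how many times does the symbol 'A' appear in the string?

gen 0: A
gen 1: AB
gen 2: ABA
gen 3: ABAAB
gen 4: ABAABABA
gen 5: ABAABABAABAAB
gen 6: ABAABABAABAABABAABABA
gen 7: ABAABABAABAABABAABABAABAABABAABAAB

21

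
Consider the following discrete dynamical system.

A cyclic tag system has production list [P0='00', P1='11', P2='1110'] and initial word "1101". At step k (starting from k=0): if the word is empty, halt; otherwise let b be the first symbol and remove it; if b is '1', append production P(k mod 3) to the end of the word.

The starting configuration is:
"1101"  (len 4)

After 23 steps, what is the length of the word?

t=0: "1101"  (len 4)
t=1: "10100"  (len 5)
t=2: "010011"  (len 6)
t=3: "10011"  (len 5)
t=4: "001100"  (len 6)
t=5: "01100"  (len 5)
t=6: "1100"  (len 4)
t=7: "10000"  (len 5)
t=8: "000011"  (len 6)
t=9: "00011"  (len 5)
t=10: "0011"  (len 4)
t=11: "011"  (len 3)
t=12: "11"  (len 2)
t=13: "100"  (len 3)
t=14: "0011"  (len 4)
t=15: "011"  (len 3)
t=16: "11"  (len 2)
t=17: "111"  (len 3)
t=18: "111110"  (len 6)
t=19: "1111000"  (len 7)
t=20: "11100011"  (len 8)
t=21: "11000111110"  (len 11)
t=22: "100011111000"  (len 12)
t=23: "0001111100011"  (len 13)

13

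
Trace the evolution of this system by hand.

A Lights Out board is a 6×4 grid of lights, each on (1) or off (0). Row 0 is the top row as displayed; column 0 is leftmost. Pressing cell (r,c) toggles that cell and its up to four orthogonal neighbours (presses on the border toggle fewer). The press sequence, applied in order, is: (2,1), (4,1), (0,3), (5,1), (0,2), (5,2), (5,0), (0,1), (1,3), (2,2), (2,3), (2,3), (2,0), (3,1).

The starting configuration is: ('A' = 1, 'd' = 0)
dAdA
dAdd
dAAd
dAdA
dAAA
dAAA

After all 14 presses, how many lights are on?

0) dAdA
dAdd
dAAd
dAdA
dAAA
dAAA
1) dAdA
dddd
Addd
dddA
dAAA
dAAA
2) dAdA
dddd
Addd
dAdA
AddA
ddAA
3) dAAd
dddA
Addd
dAdA
AddA
ddAA
4) dAAd
dddA
Addd
dAdA
AAdA
AAdA
5) dddA
ddAA
Addd
dAdA
AAdA
AAdA
6) dddA
ddAA
Addd
dAdA
AAAA
AdAd
7) dddA
ddAA
Addd
dAdA
dAAA
dAAd
8) AAAA
dAAA
Addd
dAdA
dAAA
dAAd
9) AAAd
dAdd
AddA
dAdA
dAAA
dAAd
10) AAAd
dAAd
AAAd
dAAA
dAAA
dAAd
11) AAAd
dAAA
AAdA
dAAd
dAAA
dAAd
12) AAAd
dAAd
AAAd
dAAA
dAAA
dAAd
13) AAAd
AAAd
ddAd
AAAA
dAAA
dAAd
14) AAAd
AAAd
dAAd
dddA
ddAA
dAAd

13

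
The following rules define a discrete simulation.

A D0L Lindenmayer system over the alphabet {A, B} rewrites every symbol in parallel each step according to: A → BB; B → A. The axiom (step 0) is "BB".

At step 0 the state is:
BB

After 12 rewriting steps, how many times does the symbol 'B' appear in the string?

128

step 0: BB
step 1: AA
step 2: BBBB
step 3: AAAA
step 4: BBBBBBBB
step 5: AAAAAAAA
step 6: BBBBBBBBBBBBBBBB
step 7: AAAAAAAAAAAAAAAA
step 8: BBBBBBBBBBBBBBBBBBBBBBBBBBBBBBBB
step 9: AAAAAAAAAAAAAAAAAAAAAAAAAAAAAAAA
step 10: BBBBBBBBBBBBBBBBBBBBBBBBBBBBBBBBBBBBBBBBBBBBBBBBBBBBBBBBBBBBBBBB
step 11: AAAAAAAAAAAAAAAAAAAAAAAAAAAAAAAAAAAAAAAAAAAAAAAAAAAAAAAAAAAAAAAA
step 12: BBBBBBBBBBBBBBBBBBBBBBBBBBBBBBBBBBBBBBBBBBBBBBBBBBBBBBBBBB…BBBBBBBBBBBBBBBBBBBBBBBBBBBBBBBBBBBBBBBBBBBBBBBBBBBBBBBBBB  (len 128)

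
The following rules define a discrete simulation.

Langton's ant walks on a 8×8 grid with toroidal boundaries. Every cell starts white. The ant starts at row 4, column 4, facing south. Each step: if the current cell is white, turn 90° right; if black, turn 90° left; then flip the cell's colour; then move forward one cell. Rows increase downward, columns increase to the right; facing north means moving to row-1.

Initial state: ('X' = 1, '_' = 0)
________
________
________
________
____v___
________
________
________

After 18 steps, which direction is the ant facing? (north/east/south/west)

k=0  ________
________
________
________
____v___
________
________
________
k=1  ________
________
________
________
___<X___
________
________
________
k=2  ________
________
________
___^____
___XX___
________
________
________
k=3  ________
________
________
___X>___
___XX___
________
________
________
k=4  ________
________
________
___XX___
___Xv___
________
________
________
k=5  ________
________
________
___XX___
___X_>__
________
________
________
k=6  ________
________
________
___XX___
___X_X__
_____v__
________
________
k=7  ________
________
________
___XX___
___X_X__
____<X__
________
________
k=8  ________
________
________
___XX___
___X^X__
____XX__
________
________
k=9  ________
________
________
___XX___
___XX>__
____XX__
________
________
k=10  ________
________
________
___XX^__
___XX___
____XX__
________
________
k=11  ________
________
________
___XXX>_
___XX___
____XX__
________
________
k=12  ________
________
________
___XXXX_
___XX_v_
____XX__
________
________
k=13  ________
________
________
___XXXX_
___XX<X_
____XX__
________
________
k=14  ________
________
________
___XX^X_
___XXXX_
____XX__
________
________
k=15  ________
________
________
___X<_X_
___XXXX_
____XX__
________
________
k=16  ________
________
________
___X__X_
___XvXX_
____XX__
________
________
k=17  ________
________
________
___X__X_
___X_>X_
____XX__
________
________
k=18  ________
________
________
___X_^X_
___X__X_
____XX__
________
________

north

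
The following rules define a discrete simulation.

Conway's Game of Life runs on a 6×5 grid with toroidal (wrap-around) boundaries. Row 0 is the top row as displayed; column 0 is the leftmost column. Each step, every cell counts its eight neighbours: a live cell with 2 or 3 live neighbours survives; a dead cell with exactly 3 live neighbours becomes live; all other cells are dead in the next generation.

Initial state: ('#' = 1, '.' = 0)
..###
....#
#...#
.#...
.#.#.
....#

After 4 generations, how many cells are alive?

[0] ..###
....#
#...#
.#...
.#.#.
....#
[1] #...#
.....
#...#
.##.#
#.#..
#...#
[2] #...#
.....
##.##
..#.#
..#..
...#.
[3] ....#
.#.#.
#####
..#.#
..#..
...##
[4] #.#.#
.#...
.....
....#
..#.#
...##

9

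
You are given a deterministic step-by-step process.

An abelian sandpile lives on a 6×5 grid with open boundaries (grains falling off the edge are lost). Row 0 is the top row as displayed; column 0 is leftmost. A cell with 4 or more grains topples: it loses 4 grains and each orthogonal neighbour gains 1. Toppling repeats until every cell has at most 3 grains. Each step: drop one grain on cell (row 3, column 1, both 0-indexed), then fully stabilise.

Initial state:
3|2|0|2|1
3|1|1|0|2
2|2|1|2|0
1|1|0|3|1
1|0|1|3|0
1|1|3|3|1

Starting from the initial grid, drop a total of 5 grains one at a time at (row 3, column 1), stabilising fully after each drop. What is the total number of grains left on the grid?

47

step 0: 3|2|0|2|1
3|1|1|0|2
2|2|1|2|0
1|1|0|3|1
1|0|1|3|0
1|1|3|3|1
step 1: 3|2|0|2|1
3|1|1|0|2
2|2|1|2|0
1|2|0|3|1
1|0|1|3|0
1|1|3|3|1
step 2: 3|2|0|2|1
3|1|1|0|2
2|2|1|2|0
1|3|0|3|1
1|0|1|3|0
1|1|3|3|1
step 3: 3|2|0|2|1
3|1|1|0|2
2|3|1|2|0
2|0|1|3|1
1|1|1|3|0
1|1|3|3|1
step 4: 3|2|0|2|1
3|1|1|0|2
2|3|1|2|0
2|1|1|3|1
1|1|1|3|0
1|1|3|3|1
step 5: 3|2|0|2|1
3|1|1|0|2
2|3|1|2|0
2|2|1|3|1
1|1|1|3|0
1|1|3|3|1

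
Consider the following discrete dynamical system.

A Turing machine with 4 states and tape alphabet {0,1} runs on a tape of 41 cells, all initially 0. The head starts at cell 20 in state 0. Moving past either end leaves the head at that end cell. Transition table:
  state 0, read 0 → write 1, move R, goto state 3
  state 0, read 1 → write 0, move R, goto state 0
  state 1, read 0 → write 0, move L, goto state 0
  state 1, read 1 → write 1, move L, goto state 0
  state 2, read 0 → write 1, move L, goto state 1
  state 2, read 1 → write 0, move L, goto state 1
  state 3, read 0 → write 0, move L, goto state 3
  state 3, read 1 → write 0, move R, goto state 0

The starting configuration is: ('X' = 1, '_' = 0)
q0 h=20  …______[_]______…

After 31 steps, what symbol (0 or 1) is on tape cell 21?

0

[0] q0 h=20  …______[_]______…
[1] q3 h=21  …_____X[_]______…
[2] q3 h=20  …______[X]______…
[3] q0 h=21  …______[_]______…
[4] q3 h=22  …_____X[_]______…
[5] q3 h=21  …______[X]______…
[6] q0 h=22  …______[_]______…
[7] q3 h=23  …_____X[_]______…
[8] q3 h=22  …______[X]______…
[9] q0 h=23  …______[_]______…
[10] q3 h=24  …_____X[_]______…
[11] q3 h=23  …______[X]______…
[12] q0 h=24  …______[_]______…
[13] q3 h=25  …_____X[_]______…
[14] q3 h=24  …______[X]______…
[15] q0 h=25  …______[_]______…
[16] q3 h=26  …_____X[_]______…
[17] q3 h=25  …______[X]______…
[18] q0 h=26  …______[_]______…
[19] q3 h=27  …_____X[_]______…
[20] q3 h=26  …______[X]______…
[21] q0 h=27  …______[_]______…
[22] q3 h=28  …_____X[_]______…
[23] q3 h=27  …______[X]______…
[24] q0 h=28  …______[_]______…
[25] q3 h=29  …_____X[_]______…
[26] q3 h=28  …______[X]______…
[27] q0 h=29  …______[_]______…
[28] q3 h=30  …_____X[_]______…
[29] q3 h=29  …______[X]______…
[30] q0 h=30  …______[_]______…
[31] q3 h=31  …_____X[_]______…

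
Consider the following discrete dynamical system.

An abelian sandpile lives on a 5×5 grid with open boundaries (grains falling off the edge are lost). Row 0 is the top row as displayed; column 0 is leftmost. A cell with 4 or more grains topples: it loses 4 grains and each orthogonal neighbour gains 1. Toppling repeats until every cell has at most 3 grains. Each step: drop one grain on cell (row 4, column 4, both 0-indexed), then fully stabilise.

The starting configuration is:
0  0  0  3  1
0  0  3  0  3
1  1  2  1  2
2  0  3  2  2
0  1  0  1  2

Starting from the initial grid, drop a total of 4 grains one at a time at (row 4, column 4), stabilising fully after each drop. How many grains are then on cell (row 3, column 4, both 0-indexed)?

[0] 0  0  0  3  1
0  0  3  0  3
1  1  2  1  2
2  0  3  2  2
0  1  0  1  2
[1] 0  0  0  3  1
0  0  3  0  3
1  1  2  1  2
2  0  3  2  2
0  1  0  1  3
[2] 0  0  0  3  1
0  0  3  0  3
1  1  2  1  2
2  0  3  2  3
0  1  0  2  0
[3] 0  0  0  3  1
0  0  3  0  3
1  1  2  1  2
2  0  3  2  3
0  1  0  2  1
[4] 0  0  0  3  1
0  0  3  0  3
1  1  2  1  2
2  0  3  2  3
0  1  0  2  2

3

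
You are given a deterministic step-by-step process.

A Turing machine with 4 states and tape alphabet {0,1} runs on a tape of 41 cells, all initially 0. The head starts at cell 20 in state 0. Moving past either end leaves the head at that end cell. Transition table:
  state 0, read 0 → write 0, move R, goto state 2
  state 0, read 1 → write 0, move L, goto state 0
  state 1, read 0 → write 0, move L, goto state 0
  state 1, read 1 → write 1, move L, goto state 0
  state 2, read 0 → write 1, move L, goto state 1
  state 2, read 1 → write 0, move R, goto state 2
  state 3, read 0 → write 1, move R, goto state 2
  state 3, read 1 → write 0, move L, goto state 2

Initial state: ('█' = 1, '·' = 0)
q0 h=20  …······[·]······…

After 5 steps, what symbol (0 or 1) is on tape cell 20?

1

t=0: q0 h=20  …······[·]······…
t=1: q2 h=21  …······[·]······…
t=2: q1 h=20  …······[·]█·····…
t=3: q0 h=19  …······[·]·█····…
t=4: q2 h=20  …······[·]█·····…
t=5: q1 h=19  …······[·]██····…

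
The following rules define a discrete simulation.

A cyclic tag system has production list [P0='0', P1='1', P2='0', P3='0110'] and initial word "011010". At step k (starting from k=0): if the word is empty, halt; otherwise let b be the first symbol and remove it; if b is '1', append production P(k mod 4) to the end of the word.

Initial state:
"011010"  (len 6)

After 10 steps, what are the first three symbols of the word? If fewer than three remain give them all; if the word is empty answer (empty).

0) "011010"  (len 6)
1) "11010"  (len 5)
2) "10101"  (len 5)
3) "01010"  (len 5)
4) "1010"  (len 4)
5) "0100"  (len 4)
6) "100"  (len 3)
7) "000"  (len 3)
8) "00"  (len 2)
9) "0"  (len 1)
10) (halted — word empty)

(empty)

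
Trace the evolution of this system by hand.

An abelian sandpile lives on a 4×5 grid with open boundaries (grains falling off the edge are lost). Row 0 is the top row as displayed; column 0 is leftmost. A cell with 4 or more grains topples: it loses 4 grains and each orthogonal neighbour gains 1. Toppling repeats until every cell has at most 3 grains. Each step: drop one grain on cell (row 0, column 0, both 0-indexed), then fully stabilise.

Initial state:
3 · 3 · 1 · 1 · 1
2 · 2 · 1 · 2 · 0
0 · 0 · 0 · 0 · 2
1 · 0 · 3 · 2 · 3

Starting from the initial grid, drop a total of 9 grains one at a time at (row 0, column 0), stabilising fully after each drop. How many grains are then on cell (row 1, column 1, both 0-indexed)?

t=0: 3 · 3 · 1 · 1 · 1
2 · 2 · 1 · 2 · 0
0 · 0 · 0 · 0 · 2
1 · 0 · 3 · 2 · 3
t=1: 1 · 0 · 2 · 1 · 1
3 · 3 · 1 · 2 · 0
0 · 0 · 0 · 0 · 2
1 · 0 · 3 · 2 · 3
t=2: 2 · 0 · 2 · 1 · 1
3 · 3 · 1 · 2 · 0
0 · 0 · 0 · 0 · 2
1 · 0 · 3 · 2 · 3
t=3: 3 · 0 · 2 · 1 · 1
3 · 3 · 1 · 2 · 0
0 · 0 · 0 · 0 · 2
1 · 0 · 3 · 2 · 3
t=4: 1 · 2 · 2 · 1 · 1
1 · 0 · 2 · 2 · 0
1 · 1 · 0 · 0 · 2
1 · 0 · 3 · 2 · 3
t=5: 2 · 2 · 2 · 1 · 1
1 · 0 · 2 · 2 · 0
1 · 1 · 0 · 0 · 2
1 · 0 · 3 · 2 · 3
t=6: 3 · 2 · 2 · 1 · 1
1 · 0 · 2 · 2 · 0
1 · 1 · 0 · 0 · 2
1 · 0 · 3 · 2 · 3
t=7: 0 · 3 · 2 · 1 · 1
2 · 0 · 2 · 2 · 0
1 · 1 · 0 · 0 · 2
1 · 0 · 3 · 2 · 3
t=8: 1 · 3 · 2 · 1 · 1
2 · 0 · 2 · 2 · 0
1 · 1 · 0 · 0 · 2
1 · 0 · 3 · 2 · 3
t=9: 2 · 3 · 2 · 1 · 1
2 · 0 · 2 · 2 · 0
1 · 1 · 0 · 0 · 2
1 · 0 · 3 · 2 · 3

0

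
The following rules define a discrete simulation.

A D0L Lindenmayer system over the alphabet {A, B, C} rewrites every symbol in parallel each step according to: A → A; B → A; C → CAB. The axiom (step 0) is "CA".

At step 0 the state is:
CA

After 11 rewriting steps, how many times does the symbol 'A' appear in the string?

22

0) CA
1) CABA
2) CABAAA
3) CABAAAAA
4) CABAAAAAAA
5) CABAAAAAAAAA
6) CABAAAAAAAAAAA
7) CABAAAAAAAAAAAAA
8) CABAAAAAAAAAAAAAAA
9) CABAAAAAAAAAAAAAAAAA
10) CABAAAAAAAAAAAAAAAAAAA
11) CABAAAAAAAAAAAAAAAAAAAAA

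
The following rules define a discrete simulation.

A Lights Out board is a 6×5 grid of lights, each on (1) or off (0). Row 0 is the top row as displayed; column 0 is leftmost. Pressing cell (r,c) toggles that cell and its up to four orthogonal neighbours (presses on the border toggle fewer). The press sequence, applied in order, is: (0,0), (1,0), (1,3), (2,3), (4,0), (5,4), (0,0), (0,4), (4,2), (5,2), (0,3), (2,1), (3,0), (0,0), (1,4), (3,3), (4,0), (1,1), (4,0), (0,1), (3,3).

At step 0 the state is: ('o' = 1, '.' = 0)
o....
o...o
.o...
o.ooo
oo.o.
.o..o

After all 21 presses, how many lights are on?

[0] o....
o...o
.o...
o.ooo
oo.o.
.o..o
[1] .o...
....o
.o...
o.ooo
oo.o.
.o..o
[2] oo...
oo..o
oo...
o.ooo
oo.o.
.o..o
[3] oo.o.
oooo.
oo.o.
o.ooo
oo.o.
.o..o
[4] oo.o.
ooo..
ooo.o
o.o.o
oo.o.
.o..o
[5] oo.o.
ooo..
ooo.o
..o.o
...o.
oo..o
[6] oo.o.
ooo..
ooo.o
..o.o
...oo
oo.o.
[7] ...o.
.oo..
ooo.o
..o.o
...oo
oo.o.
[8] ....o
.oo.o
ooo.o
..o.o
...oo
oo.o.
[9] ....o
.oo.o
ooo.o
....o
.oo.o
oooo.
[10] ....o
.oo.o
ooo.o
....o
.o..o
o....
[11] ..oo.
.oooo
ooo.o
....o
.o..o
o....
[12] ..oo.
..ooo
....o
.o..o
.o..o
o....
[13] ..oo.
..ooo
o...o
o...o
oo..o
o....
[14] oooo.
o.ooo
o...o
o...o
oo..o
o....
[15] ooooo
o.o..
o....
o...o
oo..o
o....
[16] ooooo
o.o..
o..o.
o.oo.
oo.oo
o....
[17] ooooo
o.o..
o..o.
..oo.
...oo
.....
[18] o.ooo
.o...
oo.o.
..oo.
...oo
.....
[19] o.ooo
.o...
oo.o.
o.oo.
oo.oo
o....
[20] .o.oo
.....
oo.o.
o.oo.
oo.oo
o....
[21] .o.oo
.....
oo...
o...o
oo..o
o....

11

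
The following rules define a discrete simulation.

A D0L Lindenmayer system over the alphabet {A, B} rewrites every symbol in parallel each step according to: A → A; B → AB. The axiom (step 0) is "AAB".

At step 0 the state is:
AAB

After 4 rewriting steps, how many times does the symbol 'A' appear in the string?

t=0: AAB
t=1: AAAB
t=2: AAAAB
t=3: AAAAAB
t=4: AAAAAAB

6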